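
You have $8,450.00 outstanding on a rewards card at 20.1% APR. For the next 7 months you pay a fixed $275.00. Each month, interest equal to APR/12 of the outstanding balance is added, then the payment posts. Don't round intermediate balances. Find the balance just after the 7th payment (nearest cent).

$7,467.48

Monthly rate r = 20.1%/12 = 1.675% = 0.01675.
Each month: B ← B·(1+r) − $275.00.
Month 1: interest $141.54; balance after payment $8,316.54.
Month 2: interest $139.30; balance after payment $8,180.84.
Month 3: interest $137.03; balance after payment $8,042.87.
Month 4: interest $134.72; balance after payment $7,902.59.
Month 5: interest $132.37; balance after payment $7,759.95.
Month 6: interest $129.98; balance after payment $7,614.93.
Month 7: interest $127.55; balance after payment $7,467.48.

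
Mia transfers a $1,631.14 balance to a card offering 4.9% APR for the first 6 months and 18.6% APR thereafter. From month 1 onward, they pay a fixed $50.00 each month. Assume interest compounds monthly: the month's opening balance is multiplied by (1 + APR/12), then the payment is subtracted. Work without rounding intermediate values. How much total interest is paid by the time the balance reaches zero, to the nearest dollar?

Promo months 1–6 at r₀ = 4.9%/12 = 0.00408333; months 7+ at r₁ = 18.6%/12 = 0.0155.
After month 6: iterate B ← B·(1+r₀) − $50.00 for 6 months → $1,368.43.
Then at r₁ with $50.00/mo: n₂ = −ln(1 − r₁·B/P)/ln(1+r₁) ≈ 35.89 → 36 more payments.
Total paid = 41·$50.00 + $44.51 = $2,094.51; interest = $2,094.51 − $1,631.14 = $463.37.

$463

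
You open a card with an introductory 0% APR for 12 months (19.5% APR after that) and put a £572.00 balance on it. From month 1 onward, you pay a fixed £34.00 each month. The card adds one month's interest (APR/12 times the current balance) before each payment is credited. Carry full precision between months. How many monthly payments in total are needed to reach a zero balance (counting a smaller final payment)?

Promo months 1–12 at r₀ = 0%/12 = 0; months 13+ at r₁ = 19.5%/12 = 0.01625.
After month 12 (no interest yet): B = £572.00 − 12·£34.00 = £164.00.
Then at r₁ with £34.00/mo: n₂ = −ln(1 − r₁·B/P)/ln(1+r₁) ≈ 5.06 → 6 more payments.

18 months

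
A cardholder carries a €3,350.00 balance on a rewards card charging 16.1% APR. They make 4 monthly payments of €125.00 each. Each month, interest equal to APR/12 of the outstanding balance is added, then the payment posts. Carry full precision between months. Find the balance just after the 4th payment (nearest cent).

€3,023.28

Monthly rate r = 16.1%/12 = 1.34167% = 0.0134167.
Each month: B ← B·(1+r) − €125.00.
Month 1: interest €44.95; balance after payment €3,269.95.
Month 2: interest €43.87; balance after payment €3,188.82.
Month 3: interest €42.78; balance after payment €3,106.60.
Month 4: interest €41.68; balance after payment €3,023.28.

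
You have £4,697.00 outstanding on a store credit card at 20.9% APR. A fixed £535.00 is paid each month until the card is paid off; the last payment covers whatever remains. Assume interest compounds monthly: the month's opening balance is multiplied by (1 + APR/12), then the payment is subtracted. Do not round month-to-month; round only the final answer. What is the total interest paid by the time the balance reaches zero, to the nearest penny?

Monthly rate r = 20.9%/12 = 1.74167% = 0.0174167.
Payoff takes n = ⌈−ln(1 − rB₀/P)/ln(1+r)⌉ = ⌈9.611⌉ = 10 payments; the last is £327.86.
Total paid = 9·£535.00 + £327.86 = £5,142.86.
Total interest = total paid − principal = £5,142.86 − £4,697.00 = £445.86.

£445.86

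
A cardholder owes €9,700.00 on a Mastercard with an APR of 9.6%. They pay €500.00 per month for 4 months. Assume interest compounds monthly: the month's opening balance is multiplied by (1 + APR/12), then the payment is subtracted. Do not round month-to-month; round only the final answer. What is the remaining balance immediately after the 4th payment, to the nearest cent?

€7,990.02

Monthly rate r = 9.6%/12 = 0.8% = 0.008.
Each month: B ← B·(1+r) − €500.00.
Month 1: interest €77.60; balance after payment €9,277.60.
Month 2: interest €74.22; balance after payment €8,851.82.
Month 3: interest €70.81; balance after payment €8,422.64.
Month 4: interest €67.38; balance after payment €7,990.02.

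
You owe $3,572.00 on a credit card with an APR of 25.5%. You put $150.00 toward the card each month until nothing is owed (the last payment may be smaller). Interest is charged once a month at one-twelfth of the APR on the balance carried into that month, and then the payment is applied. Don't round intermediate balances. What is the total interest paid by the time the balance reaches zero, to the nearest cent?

$1,459.60

Monthly rate r = 25.5%/12 = 2.125% = 0.02125.
Payoff takes n = ⌈−ln(1 − rB₀/P)/ln(1+r)⌉ = ⌈33.541⌉ = 34 payments; the last is $81.60.
Total paid = 33·$150.00 + $81.60 = $5,031.60.
Total interest = total paid − principal = $5,031.60 − $3,572.00 = $1,459.60.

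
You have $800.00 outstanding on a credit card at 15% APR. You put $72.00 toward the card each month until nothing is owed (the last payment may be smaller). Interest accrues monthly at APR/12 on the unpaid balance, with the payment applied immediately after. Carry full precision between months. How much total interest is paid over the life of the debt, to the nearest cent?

Monthly rate r = 15%/12 = 1.25% = 0.0125.
Payoff takes n = ⌈−ln(1 − rB₀/P)/ln(1+r)⌉ = ⌈12.037⌉ = 13 payments; the last is $2.69.
Total paid = 12·$72.00 + $2.69 = $866.69.
Total interest = total paid − principal = $866.69 − $800.00 = $66.69.

$66.69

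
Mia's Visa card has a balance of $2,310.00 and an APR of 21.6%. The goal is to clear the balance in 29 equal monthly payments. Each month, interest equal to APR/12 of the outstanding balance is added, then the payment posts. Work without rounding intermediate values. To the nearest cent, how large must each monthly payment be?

$102.94

Monthly rate r = 21.6%/12 = 1.8% = 0.018.
Level-payment amortization: P = B₀·r / (1 − (1+r)^(−n)) = 2310.00·0.018 / (1 − 1.018^(−29)).
Denominator 1 − (1+r)^(−29) = 0.403906429.
P = 41.58 / 0.403906429 ≈ 102.94.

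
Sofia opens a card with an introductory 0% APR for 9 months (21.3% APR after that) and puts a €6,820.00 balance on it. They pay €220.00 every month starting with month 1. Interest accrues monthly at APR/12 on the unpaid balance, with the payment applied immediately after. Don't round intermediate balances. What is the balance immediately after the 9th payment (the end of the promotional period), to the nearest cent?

€4,840.00

Promo months 1–9 at r₀ = 0%/12 = 0; months 10+ at r₁ = 21.3%/12 = 0.01775.
After month 9 (no interest yet): B = €6,820.00 − 9·€220.00 = €4,840.00.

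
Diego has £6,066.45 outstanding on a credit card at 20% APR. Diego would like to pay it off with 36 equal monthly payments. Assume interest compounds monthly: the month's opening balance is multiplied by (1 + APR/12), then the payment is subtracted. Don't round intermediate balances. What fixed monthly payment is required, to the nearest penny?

Monthly rate r = 20%/12 = 1.66667% = 0.0166667.
Level-payment amortization: P = B₀·r / (1 − (1+r)^(−n)) = 6066.45·0.0166667 / (1 − 1.01667^(−36)).
Denominator 1 − (1+r)^(−36) = 0.448467698.
P = 101.108 / 0.448467698 ≈ 225.45.

£225.45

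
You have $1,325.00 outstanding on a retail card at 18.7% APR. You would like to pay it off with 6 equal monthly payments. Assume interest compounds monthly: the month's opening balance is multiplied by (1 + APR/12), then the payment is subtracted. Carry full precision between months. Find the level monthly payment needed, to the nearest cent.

Monthly rate r = 18.7%/12 = 1.55833% = 0.0155833.
Level-payment amortization: P = B₀·r / (1 − (1+r)^(−n)) = 1325.00·0.0155833 / (1 − 1.01558^(−6)).
Denominator 1 − (1+r)^(−6) = 0.0886050675.
P = 20.6479 / 0.0886050675 ≈ 233.03.

$233.03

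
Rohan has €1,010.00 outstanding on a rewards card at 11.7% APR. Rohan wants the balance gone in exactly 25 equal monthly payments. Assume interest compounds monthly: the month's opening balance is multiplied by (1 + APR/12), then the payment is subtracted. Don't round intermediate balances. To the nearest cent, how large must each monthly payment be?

€45.72

Monthly rate r = 11.7%/12 = 0.975% = 0.00975.
Level-payment amortization: P = B₀·r / (1 − (1+r)^(−n)) = 1010.00·0.00975 / (1 − 1.00975^(−25)).
Denominator 1 − (1+r)^(−25) = 0.215390696.
P = 9.8475 / 0.215390696 ≈ 45.72.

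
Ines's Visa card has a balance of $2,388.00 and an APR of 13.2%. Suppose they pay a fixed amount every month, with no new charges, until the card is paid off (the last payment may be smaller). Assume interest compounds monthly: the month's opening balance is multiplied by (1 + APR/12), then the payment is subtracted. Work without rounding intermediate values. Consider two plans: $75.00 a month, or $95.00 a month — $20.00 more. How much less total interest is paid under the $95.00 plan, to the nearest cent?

Monthly rate r = 13.2%/12 = 1.1% = 0.011.
At $75.00/mo: n = ⌈−ln(1 − rB₀/P)/ln(1+r)⌉ = 40 payments (last $30.91); total interest = total paid − $2,388.00 = $567.91.
At $95.00/mo: 30 payments (last $55.73); total interest $422.73.
Interest saved = $567.91 − $422.73 = $145.18.

$145.18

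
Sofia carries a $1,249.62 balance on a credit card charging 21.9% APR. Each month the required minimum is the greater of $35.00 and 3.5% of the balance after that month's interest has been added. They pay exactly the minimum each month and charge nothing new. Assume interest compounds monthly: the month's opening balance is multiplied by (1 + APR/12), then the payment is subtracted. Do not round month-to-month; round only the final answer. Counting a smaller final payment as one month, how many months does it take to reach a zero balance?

54 months

Monthly rate r = 21.9%/12 = 1.825% = 0.01825.
While 3.5% of the post-interest balance exceeds $35.00, each month B ← (B·(1+r))·(1 − 0.035), i.e. B shrinks by the factor (1+r)·0.965 = 0.98261.
This holds for months 1–14. Entering month 15 the balance is $977.51; 3.5% of the post-interest balance is now below $35.00, so the flat $35.00 minimum applies from here.
From month 15 a fixed $35.00 at rate r clears $977.51 in 40 more payments. Total: 14 + 40 = 54 months.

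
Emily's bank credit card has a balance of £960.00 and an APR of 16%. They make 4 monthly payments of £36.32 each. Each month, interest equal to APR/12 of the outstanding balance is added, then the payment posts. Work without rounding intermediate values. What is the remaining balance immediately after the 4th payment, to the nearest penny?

Monthly rate r = 16%/12 = 1.33333% = 0.0133333.
Each month: B ← B·(1+r) − £36.32.
Month 1: interest £12.80; balance after payment £936.48.
Month 2: interest £12.49; balance after payment £912.65.
Month 3: interest £12.17; balance after payment £888.50.
Month 4: interest £11.85; balance after payment £864.02.

£864.02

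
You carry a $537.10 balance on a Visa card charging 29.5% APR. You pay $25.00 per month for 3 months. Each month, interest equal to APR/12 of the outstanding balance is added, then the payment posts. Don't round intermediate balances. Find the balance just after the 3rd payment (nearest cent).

Monthly rate r = 29.5%/12 = 2.45833% = 0.0245833.
Each month: B ← B·(1+r) − $25.00.
Month 1: interest $13.20; balance after payment $525.30.
Month 2: interest $12.91; balance after payment $513.22.
Month 3: interest $12.62; balance after payment $500.83.

$500.83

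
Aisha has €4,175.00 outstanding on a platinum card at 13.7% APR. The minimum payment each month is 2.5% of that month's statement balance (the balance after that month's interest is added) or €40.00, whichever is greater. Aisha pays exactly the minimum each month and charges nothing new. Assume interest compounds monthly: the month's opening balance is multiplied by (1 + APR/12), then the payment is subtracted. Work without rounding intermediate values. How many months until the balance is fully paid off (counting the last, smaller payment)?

Monthly rate r = 13.7%/12 = 1.14167% = 0.0114167.
While 2.5% of the post-interest balance exceeds €40.00, each month B ← (B·(1+r))·(1 − 0.025), i.e. B shrinks by the factor (1+r)·0.975 = 0.98613.
This holds for months 1–70. Entering month 71 the balance is €1,570.68; 2.5% of the post-interest balance is now below €40.00, so the flat €40.00 minimum applies from here.
From month 71 a fixed €40.00 at rate r clears €1,570.68 in 53 more payments. Total: 70 + 53 = 123 months.

123 months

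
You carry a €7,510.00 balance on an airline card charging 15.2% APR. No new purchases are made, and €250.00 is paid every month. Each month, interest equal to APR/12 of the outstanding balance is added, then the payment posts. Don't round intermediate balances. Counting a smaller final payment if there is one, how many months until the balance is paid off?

39 months

Monthly rate r = 15.2%/12 = 1.26667% = 0.0126667.
Recurrence: B ← B·(1+r) − €250.00.
Month 1: interest €95.13; balance after payment €7,355.13.
Month 2: interest €93.16; balance after payment €7,198.29.
Closed form: n = −ln(1 − rB₀/P)/ln(1+r) = −ln(0.61949)/ln(1.01267) ≈ 38.043, so the balance reaches zero during payment 39.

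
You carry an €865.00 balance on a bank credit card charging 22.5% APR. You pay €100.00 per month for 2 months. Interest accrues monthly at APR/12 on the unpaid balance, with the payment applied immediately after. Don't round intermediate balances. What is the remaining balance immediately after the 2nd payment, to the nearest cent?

Monthly rate r = 22.5%/12 = 1.875% = 0.01875.
Each month: B ← B·(1+r) − €100.00.
Month 1: interest €16.22; balance after payment €781.22.
Month 2: interest €14.65; balance after payment €695.87.

€695.87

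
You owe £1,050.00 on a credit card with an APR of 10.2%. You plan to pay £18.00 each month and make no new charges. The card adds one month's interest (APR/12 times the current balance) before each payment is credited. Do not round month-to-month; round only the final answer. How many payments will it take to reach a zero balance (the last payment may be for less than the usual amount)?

81 months

Monthly rate r = 10.2%/12 = 0.85% = 0.0085.
Recurrence: B ← B·(1+r) − £18.00.
Month 1: interest £8.92; balance after payment £1,040.92.
Month 2: interest £8.85; balance after payment £1,031.77.
Closed form: n = −ln(1 − rB₀/P)/ln(1+r) = −ln(0.50417)/ln(1.0085) ≈ 80.912, so the balance reaches zero during payment 81.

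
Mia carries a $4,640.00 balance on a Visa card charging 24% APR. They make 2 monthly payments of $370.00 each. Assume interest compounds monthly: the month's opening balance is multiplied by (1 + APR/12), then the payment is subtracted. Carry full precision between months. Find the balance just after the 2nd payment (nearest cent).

Monthly rate r = 24%/12 = 2% = 0.02.
Each month: B ← B·(1+r) − $370.00.
Month 1: interest $92.80; balance after payment $4,362.80.
Month 2: interest $87.26; balance after payment $4,080.06.

$4,080.06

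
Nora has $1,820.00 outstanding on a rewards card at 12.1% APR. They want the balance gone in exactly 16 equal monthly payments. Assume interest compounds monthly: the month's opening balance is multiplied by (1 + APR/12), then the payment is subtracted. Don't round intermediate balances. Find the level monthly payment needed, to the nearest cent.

Monthly rate r = 12.1%/12 = 1.00833% = 0.0100833.
Level-payment amortization: P = B₀·r / (1 − (1+r)^(−n)) = 1820.00·0.0100833 / (1 − 1.01008^(−16)).
Denominator 1 − (1+r)^(−16) = 0.148303785.
P = 18.3517 / 0.148303785 ≈ 123.74.

$123.74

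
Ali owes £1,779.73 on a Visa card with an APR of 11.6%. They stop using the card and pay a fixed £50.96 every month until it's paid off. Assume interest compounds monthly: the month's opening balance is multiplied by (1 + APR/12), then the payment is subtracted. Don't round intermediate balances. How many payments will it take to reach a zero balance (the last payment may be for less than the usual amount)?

Monthly rate r = 11.6%/12 = 0.966667% = 0.00966667.
Recurrence: B ← B·(1+r) − £50.96.
Month 1: interest £17.20; balance after payment £1,745.97.
Month 2: interest £16.88; balance after payment £1,711.89.
Closed form: n = −ln(1 − rB₀/P)/ln(1+r) = −ln(0.6624)/ln(1.00967) ≈ 42.814, so the balance reaches zero during payment 43.

43 months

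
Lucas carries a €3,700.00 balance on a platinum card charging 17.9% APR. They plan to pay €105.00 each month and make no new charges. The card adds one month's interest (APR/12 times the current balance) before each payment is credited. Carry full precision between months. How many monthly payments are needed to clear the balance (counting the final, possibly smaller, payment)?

Monthly rate r = 17.9%/12 = 1.49167% = 0.0149167.
Recurrence: B ← B·(1+r) − €105.00.
Month 1: interest €55.19; balance after payment €3,650.19.
Month 2: interest €54.45; balance after payment €3,599.64.
Closed form: n = −ln(1 − rB₀/P)/ln(1+r) = −ln(0.47437)/ln(1.01492) ≈ 50.368, so the balance reaches zero during payment 51.

51 months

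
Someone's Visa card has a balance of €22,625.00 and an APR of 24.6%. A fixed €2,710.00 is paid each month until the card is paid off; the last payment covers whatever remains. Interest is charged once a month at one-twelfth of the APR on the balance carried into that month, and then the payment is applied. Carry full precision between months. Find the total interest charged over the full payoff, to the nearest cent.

Monthly rate r = 24.6%/12 = 2.05% = 0.0205.
Payoff takes n = ⌈−ln(1 − rB₀/P)/ln(1+r)⌉ = ⌈9.250⌉ = 10 payments; the last is €683.58.
Total paid = 9·€2,710.00 + €683.58 = €25,073.58.
Total interest = total paid − principal = €25,073.58 − €22,625.00 = €2,448.58.

€2,448.58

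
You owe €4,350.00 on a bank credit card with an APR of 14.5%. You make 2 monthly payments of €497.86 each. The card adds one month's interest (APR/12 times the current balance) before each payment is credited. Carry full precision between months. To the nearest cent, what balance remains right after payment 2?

Monthly rate r = 14.5%/12 = 1.20833% = 0.0120833.
Each month: B ← B·(1+r) − €497.86.
Month 1: interest €52.56; balance after payment €3,904.70.
Month 2: interest €47.18; balance after payment €3,454.02.

€3,454.02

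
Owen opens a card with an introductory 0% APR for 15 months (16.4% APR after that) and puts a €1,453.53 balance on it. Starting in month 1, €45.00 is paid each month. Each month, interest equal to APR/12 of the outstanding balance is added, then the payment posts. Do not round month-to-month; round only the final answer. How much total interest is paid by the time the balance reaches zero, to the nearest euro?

Promo months 1–15 at r₀ = 0%/12 = 0; months 16+ at r₁ = 16.4%/12 = 0.0136667.
After month 15 (no interest yet): B = €1,453.53 − 15·€45.00 = €778.53.
Then at r₁ with €45.00/mo: n₂ = −ln(1 − r₁·B/P)/ln(1+r₁) ≈ 19.87 → 20 more payments.
Total paid = 34·€45.00 + €39.35 = €1,569.35; interest = €1,569.35 − €1,453.53 = €115.82.

€116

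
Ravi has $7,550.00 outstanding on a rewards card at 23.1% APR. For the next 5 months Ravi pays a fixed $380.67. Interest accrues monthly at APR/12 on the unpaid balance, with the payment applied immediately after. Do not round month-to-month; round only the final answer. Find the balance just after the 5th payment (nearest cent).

$6,327.16

Monthly rate r = 23.1%/12 = 1.925% = 0.01925.
Each month: B ← B·(1+r) − $380.67.
Month 1: interest $145.34; balance after payment $7,314.67.
Month 2: interest $140.81; balance after payment $7,074.80.
Month 3: interest $136.19; balance after payment $6,830.32.
Month 4: interest $131.48; balance after payment $6,581.14.
Month 5: interest $126.69; balance after payment $6,327.16.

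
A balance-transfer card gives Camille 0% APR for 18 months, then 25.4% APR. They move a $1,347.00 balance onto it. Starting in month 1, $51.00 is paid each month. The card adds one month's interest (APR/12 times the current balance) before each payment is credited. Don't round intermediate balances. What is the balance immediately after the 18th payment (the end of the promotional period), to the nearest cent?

$429.00

Promo months 1–18 at r₀ = 0%/12 = 0; months 19+ at r₁ = 25.4%/12 = 0.0211667.
After month 18 (no interest yet): B = $1,347.00 − 18·$51.00 = $429.00.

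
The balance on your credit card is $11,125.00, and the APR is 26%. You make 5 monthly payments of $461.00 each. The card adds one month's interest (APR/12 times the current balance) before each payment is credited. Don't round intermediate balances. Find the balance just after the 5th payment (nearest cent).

Monthly rate r = 26%/12 = 2.16667% = 0.0216667.
Each month: B ← B·(1+r) − $461.00.
Month 1: interest $241.04; balance after payment $10,905.04.
Month 2: interest $236.28; balance after payment $10,680.32.
Month 3: interest $231.41; balance after payment $10,450.72.
Month 4: interest $226.43; balance after payment $10,216.16.
Month 5: interest $221.35; balance after payment $9,976.51.

$9,976.51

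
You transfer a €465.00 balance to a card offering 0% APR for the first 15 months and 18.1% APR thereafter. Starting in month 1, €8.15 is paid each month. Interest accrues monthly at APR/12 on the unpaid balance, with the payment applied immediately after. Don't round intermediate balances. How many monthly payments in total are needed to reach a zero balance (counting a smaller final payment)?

83 payments

Promo months 1–15 at r₀ = 0%/12 = 0; months 16+ at r₁ = 18.1%/12 = 0.0150833.
After month 15 (no interest yet): B = €465.00 − 15·€8.15 = €342.75.
Then at r₁ with €8.15/mo: n₂ = −ln(1 − r₁·B/P)/ln(1+r₁) ≈ 67.20 → 68 more payments.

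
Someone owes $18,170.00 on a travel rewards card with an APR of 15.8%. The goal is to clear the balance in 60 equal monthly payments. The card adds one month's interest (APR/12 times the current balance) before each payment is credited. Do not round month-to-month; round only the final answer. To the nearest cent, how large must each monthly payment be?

Monthly rate r = 15.8%/12 = 1.31667% = 0.0131667.
Level-payment amortization: P = B₀·r / (1 − (1+r)^(−n)) = 18170.00·0.0131667 / (1 − 1.01317^(−60)).
Denominator 1 − (1+r)^(−60) = 0.543809308.
P = 239.238 / 0.543809308 ≈ 439.93.

$439.93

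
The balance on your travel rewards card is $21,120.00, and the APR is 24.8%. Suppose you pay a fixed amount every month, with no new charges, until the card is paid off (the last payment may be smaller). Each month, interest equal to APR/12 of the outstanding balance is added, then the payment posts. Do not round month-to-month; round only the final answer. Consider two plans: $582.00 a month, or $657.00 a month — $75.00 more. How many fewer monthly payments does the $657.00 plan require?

Monthly rate r = 24.8%/12 = 2.06667% = 0.0206667.
At $582.00/mo: n = ⌈−ln(1 − rB₀/P)/ln(1+r)⌉ = 68 payments (last $445.04); total interest = total paid − $21,120.00 = $18,319.04.
At $657.00/mo: 54 payments (last $243.32); total interest $13,944.32.
Payments saved = 68 − 54 = 14.

14 fewer payments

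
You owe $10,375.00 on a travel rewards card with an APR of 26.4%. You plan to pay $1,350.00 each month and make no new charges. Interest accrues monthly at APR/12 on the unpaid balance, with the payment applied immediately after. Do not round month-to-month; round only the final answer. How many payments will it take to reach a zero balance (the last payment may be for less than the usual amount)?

9 payments

Monthly rate r = 26.4%/12 = 2.2% = 0.022.
Recurrence: B ← B·(1+r) − $1,350.00.
Month 1: interest $228.25; balance after payment $9,253.25.
Month 2: interest $203.57; balance after payment $8,106.82.
Closed form: n = −ln(1 − rB₀/P)/ln(1+r) = −ln(0.83093)/ln(1.022) ≈ 8.511, so the balance reaches zero during payment 9.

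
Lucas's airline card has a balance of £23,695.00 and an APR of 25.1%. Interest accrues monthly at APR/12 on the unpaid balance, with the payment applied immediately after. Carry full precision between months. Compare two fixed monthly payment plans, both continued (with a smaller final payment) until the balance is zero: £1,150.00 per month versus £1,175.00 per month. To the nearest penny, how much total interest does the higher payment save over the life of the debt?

Monthly rate r = 25.1%/12 = 2.09167% = 0.0209167.
At £1,150.00/mo: n = ⌈−ln(1 − rB₀/P)/ln(1+r)⌉ = 28 payments (last £274.64); total interest = total paid − £23,695.00 = £7,629.64.
At £1,175.00/mo: 27 payments (last £549.04); total interest £7,404.04.
Interest saved = £7,629.64 − £7,404.04 = £225.60.

£225.60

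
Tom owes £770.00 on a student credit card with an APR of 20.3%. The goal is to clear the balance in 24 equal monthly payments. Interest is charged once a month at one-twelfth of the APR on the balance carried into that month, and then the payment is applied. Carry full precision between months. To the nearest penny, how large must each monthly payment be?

£39.30

Monthly rate r = 20.3%/12 = 1.69167% = 0.0169167.
Level-payment amortization: P = B₀·r / (1 − (1+r)^(−n)) = 770.00·0.0169167 / (1 − 1.01692^(−24)).
Denominator 1 − (1+r)^(−24) = 0.331423304.
P = 13.0258 / 0.331423304 ≈ 39.30.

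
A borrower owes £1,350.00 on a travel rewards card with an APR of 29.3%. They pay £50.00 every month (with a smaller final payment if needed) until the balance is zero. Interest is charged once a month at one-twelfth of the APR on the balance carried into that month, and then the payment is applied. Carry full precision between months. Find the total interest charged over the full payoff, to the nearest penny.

£881.60

Monthly rate r = 29.3%/12 = 2.44167% = 0.0244167.
Payoff takes n = ⌈−ln(1 − rB₀/P)/ln(1+r)⌉ = ⌈44.629⌉ = 45 payments; the last is £31.60.
Total paid = 44·£50.00 + £31.60 = £2,231.60.
Total interest = total paid − principal = £2,231.60 − £1,350.00 = £881.60.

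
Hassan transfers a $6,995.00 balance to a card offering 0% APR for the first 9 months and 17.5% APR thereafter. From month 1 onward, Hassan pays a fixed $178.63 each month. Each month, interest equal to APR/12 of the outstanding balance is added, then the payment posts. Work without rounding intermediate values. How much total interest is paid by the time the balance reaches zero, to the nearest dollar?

$1,763

Promo months 1–9 at r₀ = 0%/12 = 0; months 10+ at r₁ = 17.5%/12 = 0.0145833.
After month 9 (no interest yet): B = $6,995.00 − 9·$178.63 = $5,387.33.
Then at r₁ with $178.63/mo: n₂ = −ln(1 − r₁·B/P)/ln(1+r₁) ≈ 40.03 → 41 more payments.
Total paid = 49·$178.63 + $4.70 = $8,757.57; interest = $8,757.57 − $6,995.00 = $1,762.57.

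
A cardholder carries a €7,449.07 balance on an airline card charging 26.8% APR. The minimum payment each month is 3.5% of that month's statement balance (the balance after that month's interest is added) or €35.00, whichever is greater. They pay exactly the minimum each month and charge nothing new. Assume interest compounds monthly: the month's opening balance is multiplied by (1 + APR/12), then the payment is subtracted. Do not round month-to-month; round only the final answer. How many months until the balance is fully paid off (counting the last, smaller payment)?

Monthly rate r = 26.8%/12 = 2.23333% = 0.0223333.
While 3.5% of the post-interest balance exceeds €35.00, each month B ← (B·(1+r))·(1 − 0.035), i.e. B shrinks by the factor (1+r)·0.965 = 0.98655.
This holds for months 1–150. Entering month 151 the balance is €977.41; 3.5% of the post-interest balance is now below €35.00, so the flat €35.00 minimum applies from here.
From month 151 a fixed €35.00 at rate r clears €977.41 in 45 more payments. Total: 150 + 45 = 195 months.

195 months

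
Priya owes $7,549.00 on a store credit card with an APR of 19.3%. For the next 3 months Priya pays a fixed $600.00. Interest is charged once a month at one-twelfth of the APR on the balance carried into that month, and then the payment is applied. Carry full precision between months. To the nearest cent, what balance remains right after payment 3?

Monthly rate r = 19.3%/12 = 1.60833% = 0.0160833.
Each month: B ← B·(1+r) − $600.00.
Month 1: interest $121.41; balance after payment $7,070.41.
Month 2: interest $113.72; balance after payment $6,584.13.
Month 3: interest $105.89; balance after payment $6,090.02.

$6,090.02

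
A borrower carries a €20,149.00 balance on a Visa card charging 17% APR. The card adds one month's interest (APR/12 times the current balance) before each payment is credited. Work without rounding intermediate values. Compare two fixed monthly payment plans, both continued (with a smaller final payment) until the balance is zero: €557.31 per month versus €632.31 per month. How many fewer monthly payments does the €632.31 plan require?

9 fewer payments

Monthly rate r = 17%/12 = 1.41667% = 0.0141667.
At €557.31/mo: n = ⌈−ln(1 − rB₀/P)/ln(1+r)⌉ = 52 payments (last €15.27); total interest = total paid − €20,149.00 = €8,289.08.
At €632.31/mo: 43 payments (last €433.23); total interest €6,841.25.
Payments saved = 52 − 43 = 9.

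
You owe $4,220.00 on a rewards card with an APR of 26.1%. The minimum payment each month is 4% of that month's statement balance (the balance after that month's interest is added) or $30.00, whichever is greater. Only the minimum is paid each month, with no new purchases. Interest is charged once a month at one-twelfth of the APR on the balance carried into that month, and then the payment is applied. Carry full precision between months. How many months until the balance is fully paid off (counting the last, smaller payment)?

Monthly rate r = 26.1%/12 = 2.175% = 0.02175.
While 4% of the post-interest balance exceeds $30.00, each month B ← (B·(1+r))·(1 − 0.04), i.e. B shrinks by the factor (1+r)·0.96 = 0.98088.
This holds for months 1–91. Entering month 92 the balance is $728.38; 4% of the post-interest balance is now below $30.00, so the flat $30.00 minimum applies from here.
From month 92 a fixed $30.00 at rate r clears $728.38 in 35 more payments. Total: 91 + 35 = 126 months.

126 months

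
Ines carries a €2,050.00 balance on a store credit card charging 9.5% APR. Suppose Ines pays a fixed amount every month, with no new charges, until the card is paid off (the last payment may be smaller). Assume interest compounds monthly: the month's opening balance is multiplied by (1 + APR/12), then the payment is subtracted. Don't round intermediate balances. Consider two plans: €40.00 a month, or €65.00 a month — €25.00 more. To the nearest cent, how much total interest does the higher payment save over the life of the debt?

€271.99

Monthly rate r = 9.5%/12 = 0.791667% = 0.00791667.
At €40.00/mo: n = ⌈−ln(1 − rB₀/P)/ln(1+r)⌉ = 66 payments (last €39.89); total interest = total paid − €2,050.00 = €589.89.
At €65.00/mo: 37 payments (last €27.90); total interest €317.90.
Interest saved = €589.89 − €317.90 = €271.99.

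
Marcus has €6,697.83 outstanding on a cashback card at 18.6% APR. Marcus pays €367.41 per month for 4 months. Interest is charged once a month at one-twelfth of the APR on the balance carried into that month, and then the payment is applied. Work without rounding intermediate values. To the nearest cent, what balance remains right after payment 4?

€5,618.69

Monthly rate r = 18.6%/12 = 1.55% = 0.0155.
Each month: B ← B·(1+r) − €367.41.
Month 1: interest €103.82; balance after payment €6,434.24.
Month 2: interest €99.73; balance after payment €6,166.56.
Month 3: interest €95.58; balance after payment €5,894.73.
Month 4: interest €91.37; balance after payment €5,618.69.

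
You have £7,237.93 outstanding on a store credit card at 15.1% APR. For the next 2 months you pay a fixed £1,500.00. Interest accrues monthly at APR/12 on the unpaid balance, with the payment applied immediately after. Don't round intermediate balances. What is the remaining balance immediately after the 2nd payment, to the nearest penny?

Monthly rate r = 15.1%/12 = 1.25833% = 0.0125833.
Each month: B ← B·(1+r) − £1,500.00.
Month 1: interest £91.08; balance after payment £5,829.01.
Month 2: interest £73.35; balance after payment £4,402.36.

£4,402.36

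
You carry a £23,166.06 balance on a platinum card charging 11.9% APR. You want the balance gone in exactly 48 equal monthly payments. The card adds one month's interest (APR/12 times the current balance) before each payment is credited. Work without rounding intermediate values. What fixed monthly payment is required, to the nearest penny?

£608.91

Monthly rate r = 11.9%/12 = 0.991667% = 0.00991667.
Level-payment amortization: P = B₀·r / (1 − (1+r)^(−n)) = 23166.06·0.00991667 / (1 − 1.00992^(−48)).
Denominator 1 − (1+r)^(−48) = 0.377278146.
P = 229.73 / 0.377278146 ≈ 608.91.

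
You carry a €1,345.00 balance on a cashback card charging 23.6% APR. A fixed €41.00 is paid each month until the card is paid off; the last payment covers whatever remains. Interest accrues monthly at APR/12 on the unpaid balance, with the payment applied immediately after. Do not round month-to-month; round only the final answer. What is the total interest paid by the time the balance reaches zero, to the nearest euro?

€836

Monthly rate r = 23.6%/12 = 1.96667% = 0.0196667.
Payoff takes n = ⌈−ln(1 − rB₀/P)/ln(1+r)⌉ = ⌈53.199⌉ = 54 payments; the last is €8.23.
Total paid = 53·€41.00 + €8.23 = €2,181.23.
Total interest = total paid − principal = €2,181.23 − €1,345.00 = €836.23.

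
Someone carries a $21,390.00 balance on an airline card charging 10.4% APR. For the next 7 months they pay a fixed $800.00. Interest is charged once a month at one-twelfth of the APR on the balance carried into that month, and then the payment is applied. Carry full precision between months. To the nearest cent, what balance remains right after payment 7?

Monthly rate r = 10.4%/12 = 0.866667% = 0.00866667.
Each month: B ← B·(1+r) − $800.00.
Month 1: interest $185.38; balance after payment $20,775.38.
Month 2: interest $180.05; balance after payment $20,155.43.
Month 3: interest $174.68; balance after payment $19,530.11.
Month 4: interest $169.26; balance after payment $18,899.37.
Month 5: interest $163.79; balance after payment $18,263.17.
Month 6: interest $158.28; balance after payment $17,621.45.
Month 7: interest $152.72; balance after payment $16,974.17.

$16,974.17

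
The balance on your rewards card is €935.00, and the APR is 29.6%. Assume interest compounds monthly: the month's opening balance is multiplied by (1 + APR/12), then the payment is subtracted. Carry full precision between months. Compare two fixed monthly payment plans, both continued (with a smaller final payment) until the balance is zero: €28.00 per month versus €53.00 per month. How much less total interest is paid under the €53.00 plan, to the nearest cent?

€751.74

Monthly rate r = 29.6%/12 = 2.46667% = 0.0246667.
At €28.00/mo: n = ⌈−ln(1 − rB₀/P)/ln(1+r)⌉ = 72 payments (last €6.30); total interest = total paid − €935.00 = €1,059.30.
At €53.00/mo: 24 payments (last €23.56); total interest €307.56.
Interest saved = €1,059.30 − €307.56 = €751.74.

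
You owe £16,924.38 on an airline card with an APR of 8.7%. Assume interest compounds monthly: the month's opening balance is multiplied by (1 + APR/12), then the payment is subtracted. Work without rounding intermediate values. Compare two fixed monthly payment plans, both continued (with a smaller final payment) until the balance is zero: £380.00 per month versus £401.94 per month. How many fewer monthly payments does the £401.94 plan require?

3 fewer payments

Monthly rate r = 8.7%/12 = 0.725% = 0.00725.
At £380.00/mo: n = ⌈−ln(1 − rB₀/P)/ln(1+r)⌉ = 54 payments (last £372.02); total interest = total paid − £16,924.38 = £3,587.64.
At £401.94/mo: 51 payments (last £169.79); total interest £3,342.41.
Payments saved = 54 − 51 = 3.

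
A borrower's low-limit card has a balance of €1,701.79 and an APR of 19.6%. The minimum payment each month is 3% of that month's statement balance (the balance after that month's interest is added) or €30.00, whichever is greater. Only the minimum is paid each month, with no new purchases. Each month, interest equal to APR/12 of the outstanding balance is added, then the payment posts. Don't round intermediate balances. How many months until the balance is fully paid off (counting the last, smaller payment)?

Monthly rate r = 19.6%/12 = 1.63333% = 0.0163333.
While 3% of the post-interest balance exceeds €30.00, each month B ← (B·(1+r))·(1 − 0.03), i.e. B shrinks by the factor (1+r)·0.97 = 0.98584.
This holds for months 1–39. Entering month 40 the balance is €975.92; 3% of the post-interest balance is now below €30.00, so the flat €30.00 minimum applies from here.
From month 40 a fixed €30.00 at rate r clears €975.92 in 47 more payments. Total: 39 + 47 = 86 months.

86 months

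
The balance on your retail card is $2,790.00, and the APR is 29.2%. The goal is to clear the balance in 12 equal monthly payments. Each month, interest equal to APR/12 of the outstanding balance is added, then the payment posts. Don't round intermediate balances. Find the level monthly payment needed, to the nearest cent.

$270.89

Monthly rate r = 29.2%/12 = 2.43333% = 0.0243333.
Level-payment amortization: P = B₀·r / (1 − (1+r)^(−n)) = 2790.00·0.0243333 / (1 − 1.02433^(−12)).
Denominator 1 − (1+r)^(−12) = 0.250616143.
P = 67.89 / 0.250616143 ≈ 270.89.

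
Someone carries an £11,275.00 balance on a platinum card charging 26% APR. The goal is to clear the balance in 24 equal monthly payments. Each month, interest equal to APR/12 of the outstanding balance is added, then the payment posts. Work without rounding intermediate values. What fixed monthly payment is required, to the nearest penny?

Monthly rate r = 26%/12 = 2.16667% = 0.0216667.
Level-payment amortization: P = B₀·r / (1 − (1+r)^(−n)) = 11275.00·0.0216667 / (1 − 1.02167^(−24)).
Denominator 1 − (1+r)^(−24) = 0.402168739.
P = 244.292 / 0.402168739 ≈ 607.44.

£607.44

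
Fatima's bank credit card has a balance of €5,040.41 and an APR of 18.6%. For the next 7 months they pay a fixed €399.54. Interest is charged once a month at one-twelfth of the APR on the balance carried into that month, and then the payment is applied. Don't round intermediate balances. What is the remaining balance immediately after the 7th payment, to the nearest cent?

€2,683.15

Monthly rate r = 18.6%/12 = 1.55% = 0.0155.
Each month: B ← B·(1+r) − €399.54.
Month 1: interest €78.13; balance after payment €4,719.00.
Month 2: interest €73.14; balance after payment €4,392.60.
Month 3: interest €68.09; balance after payment €4,061.15.
Month 4: interest €62.95; balance after payment €3,724.55.
Month 5: interest €57.73; balance after payment €3,382.74.
Month 6: interest €52.43; balance after payment €3,035.64.
Month 7: interest €47.05; balance after payment €2,683.15.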